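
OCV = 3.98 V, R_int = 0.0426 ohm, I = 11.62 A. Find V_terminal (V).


V = OCV - I*R = 3.98 - 11.62 * 0.0426 = 3.485 V

3.485 V


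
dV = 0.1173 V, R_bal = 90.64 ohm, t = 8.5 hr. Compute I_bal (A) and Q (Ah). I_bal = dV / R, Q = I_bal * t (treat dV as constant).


I_bal = dV / R = 0.1173 / 90.64 = 0.0012941 A
Q = I_bal * t = 0.0012941 * 8.5 = 0.01100 Ah

I=0.0012941 A, Q=0.01100 Ah


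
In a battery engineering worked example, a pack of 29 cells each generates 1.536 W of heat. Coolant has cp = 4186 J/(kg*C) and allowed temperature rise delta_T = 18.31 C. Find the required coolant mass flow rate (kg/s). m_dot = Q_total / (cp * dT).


Step 1: Total heat Q = 29 * 1.536 W = 44.544 W
Step 2: denom = cp * dT = 4186 * 18.31 = 76646
Step 3: m_dot = 44.544 / 76646 = 5.812e-04 kg/s

5.812e-04 kg/s


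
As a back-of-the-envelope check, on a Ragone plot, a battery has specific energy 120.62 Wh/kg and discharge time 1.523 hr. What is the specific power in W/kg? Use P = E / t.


Specific power = 120.62 Wh/kg / 1.523 hr = 79.20 W/kg

79.20 W/kg


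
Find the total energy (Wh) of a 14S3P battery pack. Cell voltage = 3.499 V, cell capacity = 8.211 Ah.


E = Ns * Vcell * Np * Ccell = 14 * 3.499 * 3 * 8.211 = 1207 Wh

1207 Wh


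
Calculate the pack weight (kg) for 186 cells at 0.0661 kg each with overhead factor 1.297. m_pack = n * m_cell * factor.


m_pack = n * m_cell * overhead = 186 * 0.0661 * 1.297 = 15.95 kg

15.95 kg


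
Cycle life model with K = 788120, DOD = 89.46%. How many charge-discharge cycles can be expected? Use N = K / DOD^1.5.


Step 1: DOD^1.5 = 89.46^1.5 = 846.14
Step 2: N = 788120 / 846.14 = 931.4 cycles

931.4 cycles


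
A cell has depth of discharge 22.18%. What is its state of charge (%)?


SOC = 100 - DOD = 100 - 22.18 = 77.82%

77.82%


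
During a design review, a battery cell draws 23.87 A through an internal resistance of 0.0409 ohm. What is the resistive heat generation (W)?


I^2 = 569.78
Q = 569.78 * 0.0409 = 23.30 W

23.30 W


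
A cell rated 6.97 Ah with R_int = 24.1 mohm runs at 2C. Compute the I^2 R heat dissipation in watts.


Convert: R = 24.1 mohm = 0.0241 ohm
Step 1: I = C_rate * capacity = 2 * 6.97 = 13.94 A
Step 2: Q = I^2 * R = 13.94^2 * 0.0241 = 194.32 * 0.0241 = 4.683 W

4.683 W


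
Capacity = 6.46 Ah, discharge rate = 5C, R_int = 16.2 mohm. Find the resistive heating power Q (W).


Convert: R = 16.2 mohm = 0.0162 ohm
Step 1: I = C_rate * capacity = 5 * 6.46 = 32.3 A
Step 2: Q = I^2 * R = 32.3^2 * 0.0162 = 1043.3 * 0.0162 = 16.90 W

16.90 W


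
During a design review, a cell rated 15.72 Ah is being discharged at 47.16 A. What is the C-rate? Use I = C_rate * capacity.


Rearranging: C_rate = 47.16 / 15.72 = 3C

3C


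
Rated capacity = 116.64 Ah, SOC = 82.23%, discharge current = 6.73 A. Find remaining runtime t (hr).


Step 1: remaining = SOC/100 * C_total = 82.23/100 * 116.64 = 95.913 Ah
Step 2: t = remaining / I = 95.913 / 6.73 = 14.25 hr

14.25 hr


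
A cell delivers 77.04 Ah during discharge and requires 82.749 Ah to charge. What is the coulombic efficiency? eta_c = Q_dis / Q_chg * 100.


eta_c = Q_dis / Q_chg * 100 = 77.04 / 82.749 * 100 = 93.10%

93.10%


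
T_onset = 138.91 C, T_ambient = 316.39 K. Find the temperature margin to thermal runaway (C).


Convert: T_ambient = 316.39 K = 43.24 C
margin = 138.91 - 43.24 = 95.67 C

95.67 C


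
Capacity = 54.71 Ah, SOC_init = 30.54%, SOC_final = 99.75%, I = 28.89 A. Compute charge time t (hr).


Step 1: dSOC = 99.75% - 30.54% = 69.21%
Step 2: delta_Ah = 54.71 * 69.21 / 100 = 37.865 Ah
Step 3: t = 37.865 / 28.89 = 1.311 hr

1.311 hr


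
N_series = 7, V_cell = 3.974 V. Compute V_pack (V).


With 7 cells in series at 3.974 V each, V_pack = 27.818 V

27.818 V


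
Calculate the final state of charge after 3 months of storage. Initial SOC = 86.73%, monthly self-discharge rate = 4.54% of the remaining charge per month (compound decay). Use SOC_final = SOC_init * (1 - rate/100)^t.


Monthly retention factor = 1 - 4.54/100 = 0.9546
Over 3 months: factor^3 = 0.86989
SOC_final = 86.73 * 0.86989 = 75.45%

75.45%


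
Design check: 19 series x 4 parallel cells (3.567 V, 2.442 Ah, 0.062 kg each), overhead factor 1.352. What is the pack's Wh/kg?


Step 1: V_pack = 19 * 3.567 = 67.773 V
Step 2: C_pack = 4 * 2.442 = 9.768 Ah
Step 3: E_pack = V_pack * C_pack = 67.773 * 9.768 = 662.01 Wh
Step 4: m_pack = 19 * 4 * 0.062 * 1.352 = 6.3706 kg
Step 5: ED = E_pack / m_pack = 662.01 / 6.3706 = 103.9 Wh/kg

103.9 Wh/kg


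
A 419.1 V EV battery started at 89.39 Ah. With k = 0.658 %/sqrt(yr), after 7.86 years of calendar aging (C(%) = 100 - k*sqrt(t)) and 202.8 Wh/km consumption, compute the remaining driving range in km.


Step 1: capacity retention = 100 - 0.658 * sqrt(7.86) = 100 - 0.658 * 2.8036 = 98.155%
Step 2: C_now = 89.39 * 98.155/100 = 87.741 Ah
Step 3: E_pack = V * C_now = 419.1 * 87.741 = 36772 Wh
Step 4: range = E_pack / consumption = 36772 / 202.8 = 181.3 km

181.3 km


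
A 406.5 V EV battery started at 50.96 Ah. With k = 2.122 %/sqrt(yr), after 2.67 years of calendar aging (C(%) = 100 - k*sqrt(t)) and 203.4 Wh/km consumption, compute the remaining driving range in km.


Step 1: capacity retention = 100 - 2.122 * sqrt(2.67) = 100 - 2.122 * 1.634 = 96.533%
Step 2: C_now = 50.96 * 96.533/100 = 49.193 Ah
Step 3: E_pack = V * C_now = 406.5 * 49.193 = 19997 Wh
Step 4: range = E_pack / consumption = 19997 / 203.4 = 98.31 km

98.31 km


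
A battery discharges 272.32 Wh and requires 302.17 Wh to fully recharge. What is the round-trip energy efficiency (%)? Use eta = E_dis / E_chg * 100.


eta_e = E_dis / E_chg * 100 = 272.32 / 302.17 * 100 = 90.12%

90.12%


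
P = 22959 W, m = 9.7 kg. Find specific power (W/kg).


Specific power = 22959 W / 9.7 kg = 2367 W/kg

2367 W/kg


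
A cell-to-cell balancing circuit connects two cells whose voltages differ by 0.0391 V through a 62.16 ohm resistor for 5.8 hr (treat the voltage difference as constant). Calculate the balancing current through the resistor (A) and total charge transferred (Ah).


I_bal = dV / R = 0.0391 / 62.16 = 6.2902e-04 A
Q = I_bal * t = 6.2902e-04 * 5.8 = 0.003648 Ah

I=6.2902e-04 A, Q=0.003648 Ah


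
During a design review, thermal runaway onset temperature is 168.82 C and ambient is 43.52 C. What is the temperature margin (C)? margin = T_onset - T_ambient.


Safety margin = 168.82 C - 43.52 C = 125.3 C

125.3 C


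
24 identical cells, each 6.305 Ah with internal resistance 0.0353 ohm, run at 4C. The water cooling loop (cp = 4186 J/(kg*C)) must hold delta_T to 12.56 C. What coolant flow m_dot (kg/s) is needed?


Step 1: I = 4 * 6.305 = 25.22 A
Step 2: Q_cell = I^2 * R = 25.22^2 * 0.0353 = 22.453 W
Step 3: Q_total = 24 * 22.453 = 538.87 W
Step 4: m_dot = Q_total / (cp * dT) = 538.87 / (4186 * 12.56) = 0.01025 kg/s

0.01025 kg/s


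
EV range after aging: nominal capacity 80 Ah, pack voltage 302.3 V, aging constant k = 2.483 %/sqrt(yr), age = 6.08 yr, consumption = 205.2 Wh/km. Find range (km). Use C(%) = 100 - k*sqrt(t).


Step 1: capacity retention = 100 - 2.483 * sqrt(6.08) = 100 - 2.483 * 2.4658 = 93.877%
Step 2: C_now = 80 * 93.877/100 = 75.102 Ah
Step 3: E_pack = V * C_now = 302.3 * 75.102 = 22703 Wh
Step 4: range = E_pack / consumption = 22703 / 205.2 = 110.6 km

110.6 km


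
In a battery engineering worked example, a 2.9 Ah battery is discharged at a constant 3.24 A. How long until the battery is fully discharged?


Runtime = 2.9 Ah / 3.24 A = 0.8951 hr

0.8951 hr


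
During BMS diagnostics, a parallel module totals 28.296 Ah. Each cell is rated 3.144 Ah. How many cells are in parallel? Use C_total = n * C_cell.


n = C_total / C_cell = 28.296 / 3.144 = 9

9


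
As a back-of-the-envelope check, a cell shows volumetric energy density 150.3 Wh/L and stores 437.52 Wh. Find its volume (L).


V = E / ED = 437.52 / 150.3 = 2.911 L

2.911 L


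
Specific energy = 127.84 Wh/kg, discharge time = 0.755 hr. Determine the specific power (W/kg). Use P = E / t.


P_specific = E / t = 127.84 / 0.755 = 169.3 W/kg

169.3 W/kg


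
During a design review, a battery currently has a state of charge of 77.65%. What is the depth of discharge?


DOD = 100 - SOC = 100 - 77.65 = 22.35%

22.35%


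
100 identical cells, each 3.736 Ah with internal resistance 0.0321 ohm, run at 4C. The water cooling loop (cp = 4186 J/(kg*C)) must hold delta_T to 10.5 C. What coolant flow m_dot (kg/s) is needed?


Step 1: I = 4 * 3.736 = 14.944 A
Step 2: Q_cell = I^2 * R = 14.944^2 * 0.0321 = 7.1687 W
Step 3: Q_total = 100 * 7.1687 = 716.87 W
Step 4: m_dot = Q_total / (cp * dT) = 716.87 / (4186 * 10.5) = 0.01631 kg/s

0.01631 kg/s


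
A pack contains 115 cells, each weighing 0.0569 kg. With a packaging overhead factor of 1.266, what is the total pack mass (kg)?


m_pack = n * m_cell * overhead = 115 * 0.0569 * 1.266 = 8.284 kg

8.284 kg


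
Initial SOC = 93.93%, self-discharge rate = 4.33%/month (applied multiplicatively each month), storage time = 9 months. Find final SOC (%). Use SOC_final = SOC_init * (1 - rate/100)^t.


decay = (1 - 4.33/100)^9 = 0.6714
SOC_final = 93.93 * 0.6714 = 63.06%

63.06%


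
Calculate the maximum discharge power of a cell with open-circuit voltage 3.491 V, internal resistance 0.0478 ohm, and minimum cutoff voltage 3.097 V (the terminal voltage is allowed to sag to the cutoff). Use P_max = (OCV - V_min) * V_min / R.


P_max = (OCV - V_min) * V_min / R = (3.491 - 3.097) * 3.097 / 0.0478 = 0.394 * 3.097 / 0.0478 = 25.53 W

25.53 W


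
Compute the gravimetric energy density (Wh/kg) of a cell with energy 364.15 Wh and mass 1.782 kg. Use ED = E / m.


ED = E / m = 364.15 / 1.782 = 204.3 Wh/kg

204.3 Wh/kg


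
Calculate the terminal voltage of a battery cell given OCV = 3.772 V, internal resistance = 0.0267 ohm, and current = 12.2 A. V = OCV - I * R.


IR drop = 12.2 * 0.0267 = 0.32574 V
V = 3.772 - 0.32574 = 3.446 V

3.446 V


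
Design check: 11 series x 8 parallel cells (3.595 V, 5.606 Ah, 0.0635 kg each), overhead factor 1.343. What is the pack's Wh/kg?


Step 1: V_pack = 11 * 3.595 = 39.545 V
Step 2: C_pack = 8 * 5.606 = 44.848 Ah
Step 3: E_pack = V_pack * C_pack = 39.545 * 44.848 = 1773.5 Wh
Step 4: m_pack = 11 * 8 * 0.0635 * 1.343 = 7.5047 kg
Step 5: ED = E_pack / m_pack = 1773.5 / 7.5047 = 236.3 Wh/kg

236.3 Wh/kg


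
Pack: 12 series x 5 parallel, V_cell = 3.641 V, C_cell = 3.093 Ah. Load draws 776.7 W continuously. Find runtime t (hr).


Step 1: E_pack = Ns * V_cell * Np * C_cell = 12 * 3.641 * 5 * 3.093 = 675.7 Wh
Step 2: t = E_pack / P = 675.7 / 776.7 = 0.8700 hr

0.8700 hr


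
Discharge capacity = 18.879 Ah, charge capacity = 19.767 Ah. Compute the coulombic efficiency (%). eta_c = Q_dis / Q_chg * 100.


eta_c = Q_dis / Q_chg * 100 = 18.879 / 19.767 * 100 = 95.51%

95.51%


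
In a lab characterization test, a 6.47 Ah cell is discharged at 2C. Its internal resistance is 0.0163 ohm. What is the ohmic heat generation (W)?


Step 1: I = C_rate * capacity = 2 * 6.47 = 12.94 A
Step 2: Q = I^2 * R = 12.94^2 * 0.0163 = 167.44 * 0.0163 = 2.729 W

2.729 W


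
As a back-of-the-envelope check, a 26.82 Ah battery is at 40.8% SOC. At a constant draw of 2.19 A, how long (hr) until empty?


Step 1: remaining = SOC/100 * C_total = 40.8/100 * 26.82 = 10.943 Ah
Step 2: t = remaining / I = 10.943 / 2.19 = 4.997 hr

4.997 hr


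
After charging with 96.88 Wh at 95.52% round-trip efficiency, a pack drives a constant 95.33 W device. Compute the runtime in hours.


Step 1: E_discharge = eta/100 * E_charge = 95.52/100 * 96.88 = 92.54 Wh
Step 2: t = E_discharge / P = 92.54 / 95.33 = 0.9707 hr

0.9707 hr


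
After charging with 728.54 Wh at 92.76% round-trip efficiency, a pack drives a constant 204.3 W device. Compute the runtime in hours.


Step 1: E_discharge = eta/100 * E_charge = 92.76/100 * 728.54 = 675.79 Wh
Step 2: t = E_discharge / P = 675.79 / 204.3 = 3.308 hr

3.308 hr


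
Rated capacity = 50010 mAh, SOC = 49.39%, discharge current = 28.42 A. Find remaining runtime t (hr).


Convert: C_total = 50010 mAh = 50.01 Ah
Step 1: remaining = SOC/100 * C_total = 49.39/100 * 50.01 = 24.7 Ah
Step 2: t = remaining / I = 24.7 / 28.42 = 0.8691 hr

0.8691 hr


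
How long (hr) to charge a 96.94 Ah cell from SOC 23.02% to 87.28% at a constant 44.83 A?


delta_Ah = 96.94 * (87.28 - 23.02) / 100 = 62.294 Ah
t = delta_Ah / I = 62.294 / 44.83 = 1.390 hr

1.390 hr


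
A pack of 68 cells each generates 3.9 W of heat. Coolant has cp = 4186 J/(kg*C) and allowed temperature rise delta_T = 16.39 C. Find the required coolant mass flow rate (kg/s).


Q_total = 68 * 3.9 = 265.2 W
m_dot = Q_total / (cp * dT) = 265.2 / (4186 * 16.39) = 0.003865 kg/s

0.003865 kg/s


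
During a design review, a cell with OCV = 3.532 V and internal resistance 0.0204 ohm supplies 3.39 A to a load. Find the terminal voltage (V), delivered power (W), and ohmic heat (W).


Step 1: V_terminal = OCV - I*R = 3.532 - 3.39 * 0.0204 = 3.4628 V
Step 2: P_out = V_terminal * I = 3.4628 * 3.39 = 11.74 W
Step 3: Q = I^2 * R = 3.39^2 * 0.0204 = 0.2344 W

V=3.4628 V, P=11.74 W, Q=0.2344 W


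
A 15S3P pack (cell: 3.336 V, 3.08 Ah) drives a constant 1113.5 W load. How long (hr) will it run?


Step 1: E_pack = Ns * V_cell * Np * C_cell = 15 * 3.336 * 3 * 3.08 = 462.37 Wh
Step 2: t = E_pack / P = 462.37 / 1113.5 = 0.4152 hr

0.4152 hr


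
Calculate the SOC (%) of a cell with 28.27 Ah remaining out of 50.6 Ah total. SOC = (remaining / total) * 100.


SOC% = 28.27 / 50.6 * 100 = 55.87%

55.87%


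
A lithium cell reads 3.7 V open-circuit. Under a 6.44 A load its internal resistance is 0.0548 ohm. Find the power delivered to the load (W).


Step 1: V_terminal = OCV - I*R = 3.7 - 6.44 * 0.0548 = 3.3471 V
Step 2: P_out = V_terminal * I = 3.3471 * 6.44 = 21.56 W

21.56 W


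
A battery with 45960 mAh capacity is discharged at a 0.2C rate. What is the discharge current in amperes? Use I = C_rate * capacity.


Convert: capacity = 45960 mAh = 45.96 Ah
I = C_rate * capacity = 0.2 * 45.96 = 9.192 A

9.192 A


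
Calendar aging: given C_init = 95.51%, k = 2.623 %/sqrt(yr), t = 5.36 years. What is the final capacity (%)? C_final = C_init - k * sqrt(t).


Step 1: sqrt(5.36 yr) = 2.3152
Step 2: drop = 2.623 * 2.3152 = 6.0728
Step 3: C_final = 95.51 - 6.0728 = 89.44%

89.44%


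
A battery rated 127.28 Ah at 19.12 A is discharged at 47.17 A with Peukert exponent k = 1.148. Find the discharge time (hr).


Step 1: t_rated = C / I_rated = 127.28 / 19.12 = 6.6569 hr
Step 2: ratio = 19.12 / 47.17 = 0.40534
Step 3: ratio^k = 0.40534^1.148 = 0.35463
Step 4: t = t_rated * ratio^k = 6.6569 * 0.35463 = 2.361 hr

2.361 hr


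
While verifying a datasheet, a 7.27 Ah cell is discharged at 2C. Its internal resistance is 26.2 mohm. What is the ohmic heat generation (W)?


Convert: R = 26.2 mohm = 0.0262 ohm
Step 1: I = C_rate * capacity = 2 * 7.27 = 14.54 A
Step 2: Q = I^2 * R = 14.54^2 * 0.0262 = 211.41 * 0.0262 = 5.539 W

5.539 W


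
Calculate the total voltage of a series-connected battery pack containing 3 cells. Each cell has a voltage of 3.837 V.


With 3 cells in series at 3.837 V each, V_pack = 11.511 V

11.511 V


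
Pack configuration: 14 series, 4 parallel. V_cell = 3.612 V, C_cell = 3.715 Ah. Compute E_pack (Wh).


V_pack = 14 * 3.612 = 50.568 V
C_pack = 4 * 3.715 = 14.86 Ah
E = V_pack * C_pack = 50.568 * 14.86 = 751.4 Wh

751.4 Wh


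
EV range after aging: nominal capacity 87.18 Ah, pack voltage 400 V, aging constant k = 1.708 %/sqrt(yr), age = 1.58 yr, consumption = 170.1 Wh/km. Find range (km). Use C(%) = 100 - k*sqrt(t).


Step 1: capacity retention = 100 - 1.708 * sqrt(1.58) = 100 - 1.708 * 1.257 = 97.853%
Step 2: C_now = 87.18 * 97.853/100 = 85.308 Ah
Step 3: E_pack = V * C_now = 400 * 85.308 = 34123 Wh
Step 4: range = E_pack / consumption = 34123 / 170.1 = 200.6 km

200.6 km


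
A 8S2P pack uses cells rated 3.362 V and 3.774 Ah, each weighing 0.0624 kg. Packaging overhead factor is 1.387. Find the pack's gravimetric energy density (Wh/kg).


Step 1: V_pack = 8 * 3.362 = 26.896 V
Step 2: C_pack = 2 * 3.774 = 7.548 Ah
Step 3: E_pack = V_pack * C_pack = 26.896 * 7.548 = 203.01 Wh
Step 4: m_pack = 8 * 2 * 0.0624 * 1.387 = 1.3848 kg
Step 5: ED = E_pack / m_pack = 203.01 / 1.3848 = 146.6 Wh/kg

146.6 Wh/kg


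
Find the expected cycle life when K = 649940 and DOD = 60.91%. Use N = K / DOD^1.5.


Step 1: DOD^1.5 = 60.91^1.5 = 475.37
Step 2: N = 649940 / 475.37 = 1367 cycles

1367 cycles


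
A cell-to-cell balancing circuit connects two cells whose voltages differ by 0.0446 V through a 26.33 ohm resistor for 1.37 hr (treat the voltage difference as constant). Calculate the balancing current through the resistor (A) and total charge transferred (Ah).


First, Ohm's law: I_bal = 0.0446 V / 26.33 ohm = 0.0016939 A
Then Q = I * t = 0.0016939 A * 1.37 hr = 0.002321 Ah

I=0.0016939 A, Q=0.002321 Ah


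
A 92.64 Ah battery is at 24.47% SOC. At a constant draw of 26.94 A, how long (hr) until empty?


Step 1: remaining = SOC/100 * C_total = 24.47/100 * 92.64 = 22.669 Ah
Step 2: t = remaining / I = 22.669 / 26.94 = 0.8415 hr

0.8415 hr


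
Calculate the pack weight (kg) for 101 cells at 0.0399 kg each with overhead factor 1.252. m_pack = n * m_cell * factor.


Cell mass sum = 101 * 0.0399 = 4.0299 kg
With overhead 1.252: m_pack = 4.0299 * 1.252 = 5.045 kg

5.045 kg


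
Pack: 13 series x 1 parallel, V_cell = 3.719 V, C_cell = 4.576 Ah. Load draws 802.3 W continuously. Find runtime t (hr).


Step 1: E_pack = Ns * V_cell * Np * C_cell = 13 * 3.719 * 1 * 4.576 = 221.24 Wh
Step 2: t = E_pack / P = 221.24 / 802.3 = 0.2758 hr

0.2758 hr


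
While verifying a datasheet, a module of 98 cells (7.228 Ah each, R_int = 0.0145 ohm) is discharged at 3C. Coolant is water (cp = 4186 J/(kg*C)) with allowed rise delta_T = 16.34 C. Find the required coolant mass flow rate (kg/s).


Step 1: I = 3 * 7.228 = 21.684 A
Step 2: Q_cell = I^2 * R = 21.684^2 * 0.0145 = 6.8178 W
Step 3: Q_total = 98 * 6.8178 = 668.14 W
Step 4: m_dot = Q_total / (cp * dT) = 668.14 / (4186 * 16.34) = 0.009768 kg/s

0.009768 kg/s


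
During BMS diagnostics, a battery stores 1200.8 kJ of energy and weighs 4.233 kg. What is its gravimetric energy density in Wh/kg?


Convert: E = 1200.8 kJ = 333.56 Wh
ED = E / m = 333.56 / 4.233 = 78.80 Wh/kg

78.80 Wh/kg


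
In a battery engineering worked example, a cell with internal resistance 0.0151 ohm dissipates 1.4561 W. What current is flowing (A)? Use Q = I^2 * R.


I = sqrt(Q / R) = sqrt(1.4561 / 0.0151) = sqrt(96.43) = 9.820 A

9.820 A


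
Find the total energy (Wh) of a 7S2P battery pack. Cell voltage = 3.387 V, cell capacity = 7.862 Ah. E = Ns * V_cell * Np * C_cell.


V_pack = 7 * 3.387 = 23.709 V
C_pack = 2 * 7.862 = 15.724 Ah
E = V_pack * C_pack = 23.709 * 15.724 = 372.8 Wh

372.8 Wh


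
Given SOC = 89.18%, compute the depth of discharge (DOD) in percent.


Complement of SOC: DOD = 100% - 89.18% = 10.82%

10.82%


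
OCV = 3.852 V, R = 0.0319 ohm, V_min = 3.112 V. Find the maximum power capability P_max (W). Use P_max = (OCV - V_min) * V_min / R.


dV = OCV - V_min = 0.74 V (so I_max = dV / R)
P_max = dV * V_min / R = 0.74 * 3.112 / 0.0319 = 72.19 W

72.19 W


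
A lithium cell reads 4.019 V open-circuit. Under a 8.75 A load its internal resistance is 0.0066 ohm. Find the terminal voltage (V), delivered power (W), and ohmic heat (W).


Step 1: V_terminal = OCV - I*R = 4.019 - 8.75 * 0.0066 = 3.9613 V
Step 2: P_out = V_terminal * I = 3.9613 * 8.75 = 34.66 W
Step 3: Q = I^2 * R = 8.75^2 * 0.0066 = 0.5053 W

V=3.9613 V, P=34.66 W, Q=0.5053 W


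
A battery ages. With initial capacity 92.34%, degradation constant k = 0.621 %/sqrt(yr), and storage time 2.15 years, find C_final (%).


Step 1: sqrt(2.15 yr) = 1.4663
Step 2: drop = 0.621 * 1.4663 = 0.91057
Step 3: C_final = 92.34 - 0.91057 = 91.43%

91.43%


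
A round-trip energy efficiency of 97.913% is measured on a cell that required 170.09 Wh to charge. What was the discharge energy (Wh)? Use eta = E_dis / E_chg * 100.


E_dis = eta/100 * E_chg = 97.913/100 * 170.09 = 166.5 Wh

166.5 Wh


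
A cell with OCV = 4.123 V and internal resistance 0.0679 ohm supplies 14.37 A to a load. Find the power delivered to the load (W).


Step 1: V_terminal = OCV - I*R = 4.123 - 14.37 * 0.0679 = 3.1473 V
Step 2: P_out = V_terminal * I = 3.1473 * 14.37 = 45.23 W

45.23 W


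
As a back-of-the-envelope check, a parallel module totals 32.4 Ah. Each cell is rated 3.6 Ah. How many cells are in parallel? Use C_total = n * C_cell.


n = C_total / C_cell = 32.4 / 3.6 = 9

9


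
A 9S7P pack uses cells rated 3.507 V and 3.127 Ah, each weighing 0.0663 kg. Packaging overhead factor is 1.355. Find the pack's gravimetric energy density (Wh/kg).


Step 1: V_pack = 9 * 3.507 = 31.563 V
Step 2: C_pack = 7 * 3.127 = 21.889 Ah
Step 3: E_pack = V_pack * C_pack = 31.563 * 21.889 = 690.88 Wh
Step 4: m_pack = 9 * 7 * 0.0663 * 1.355 = 5.6597 kg
Step 5: ED = E_pack / m_pack = 690.88 / 5.6597 = 122.1 Wh/kg

122.1 Wh/kg


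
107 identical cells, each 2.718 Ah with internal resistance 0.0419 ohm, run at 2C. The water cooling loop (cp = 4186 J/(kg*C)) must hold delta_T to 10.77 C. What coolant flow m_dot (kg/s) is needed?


Step 1: I = 2 * 2.718 = 5.436 A
Step 2: Q_cell = I^2 * R = 5.436^2 * 0.0419 = 1.2381 W
Step 3: Q_total = 107 * 1.2381 = 132.48 W
Step 4: m_dot = Q_total / (cp * dT) = 132.48 / (4186 * 10.77) = 0.002939 kg/s

0.002939 kg/s


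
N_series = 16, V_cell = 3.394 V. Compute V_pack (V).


Series voltages add: 16 * 3.394 V = 54.304 V

54.304 V


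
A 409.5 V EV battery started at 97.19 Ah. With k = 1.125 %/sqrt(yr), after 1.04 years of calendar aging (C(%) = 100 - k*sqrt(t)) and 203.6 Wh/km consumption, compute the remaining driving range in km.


Step 1: capacity retention = 100 - 1.125 * sqrt(1.04) = 100 - 1.125 * 1.0198 = 98.853%
Step 2: C_now = 97.19 * 98.853/100 = 96.075 Ah
Step 3: E_pack = V * C_now = 409.5 * 96.075 = 39343 Wh
Step 4: range = E_pack / consumption = 39343 / 203.6 = 193.2 km

193.2 km


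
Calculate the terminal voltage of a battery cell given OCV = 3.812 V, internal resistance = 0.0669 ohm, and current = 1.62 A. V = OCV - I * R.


IR drop = 1.62 * 0.0669 = 0.10838 V
V = 3.812 - 0.10838 = 3.704 V

3.704 V


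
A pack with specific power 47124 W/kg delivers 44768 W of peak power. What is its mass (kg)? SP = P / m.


m = P / SP = 44768 / 47124 = 0.9500 kg

0.9500 kg


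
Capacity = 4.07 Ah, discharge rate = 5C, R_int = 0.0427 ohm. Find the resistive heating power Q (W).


Step 1: I = C_rate * capacity = 5 * 4.07 = 20.35 A
Step 2: Q = I^2 * R = 20.35^2 * 0.0427 = 414.12 * 0.0427 = 17.68 W

17.68 W


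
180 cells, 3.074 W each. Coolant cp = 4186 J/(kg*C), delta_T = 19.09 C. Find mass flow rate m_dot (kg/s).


Q_total = 180 * 3.074 = 553.32 W
m_dot = Q_total / (cp * dT) = 553.32 / (4186 * 19.09) = 0.006924 kg/s

0.006924 kg/s


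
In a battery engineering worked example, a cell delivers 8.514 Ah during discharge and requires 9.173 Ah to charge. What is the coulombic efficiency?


Coulombic efficiency = 8.514/9.173 * 100% = 92.82%

92.82%


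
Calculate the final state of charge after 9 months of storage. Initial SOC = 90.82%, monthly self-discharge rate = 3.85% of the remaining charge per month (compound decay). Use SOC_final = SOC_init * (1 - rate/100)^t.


Monthly retention factor = 1 - 3.85/100 = 0.9615
Over 9 months: factor^9 = 0.70233
SOC_final = 90.82 * 0.70233 = 63.79%

63.79%


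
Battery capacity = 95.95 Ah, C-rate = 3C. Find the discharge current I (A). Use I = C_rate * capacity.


I = C_rate * capacity = 3 * 95.95 = 287.85 A

287.85 A


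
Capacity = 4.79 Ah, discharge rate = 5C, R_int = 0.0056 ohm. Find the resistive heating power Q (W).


Step 1: I = C_rate * capacity = 5 * 4.79 = 23.95 A
Step 2: Q = I^2 * R = 23.95^2 * 0.0056 = 573.6 * 0.0056 = 3.212 W

3.212 W


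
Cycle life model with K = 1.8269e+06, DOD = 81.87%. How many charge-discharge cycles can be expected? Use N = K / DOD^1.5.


Step 1: DOD^1.5 = 81.87^1.5 = 740.78
Step 2: N = 1.8269e+06 / 740.78 = 2466 cycles

2466 cycles


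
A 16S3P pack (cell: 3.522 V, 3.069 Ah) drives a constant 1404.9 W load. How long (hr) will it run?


Step 1: E_pack = Ns * V_cell * Np * C_cell = 16 * 3.522 * 3 * 3.069 = 518.83 Wh
Step 2: t = E_pack / P = 518.83 / 1404.9 = 0.3693 hr

0.3693 hr


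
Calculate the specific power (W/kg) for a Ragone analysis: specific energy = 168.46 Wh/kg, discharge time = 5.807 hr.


Specific power = 168.46 Wh/kg / 5.807 hr = 29.01 W/kg

29.01 W/kg


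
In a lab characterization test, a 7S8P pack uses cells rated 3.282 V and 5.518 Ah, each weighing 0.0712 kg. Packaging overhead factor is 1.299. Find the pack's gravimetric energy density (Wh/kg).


Step 1: V_pack = 7 * 3.282 = 22.974 V
Step 2: C_pack = 8 * 5.518 = 44.144 Ah
Step 3: E_pack = V_pack * C_pack = 22.974 * 44.144 = 1014.2 Wh
Step 4: m_pack = 7 * 8 * 0.0712 * 1.299 = 5.1794 kg
Step 5: ED = E_pack / m_pack = 1014.2 / 5.1794 = 195.8 Wh/kg

195.8 Wh/kg


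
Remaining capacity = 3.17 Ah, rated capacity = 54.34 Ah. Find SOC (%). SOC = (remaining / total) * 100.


SOC = (remaining / total) * 100 = (3.17 / 54.34) * 100 = 5.834%

5.834%


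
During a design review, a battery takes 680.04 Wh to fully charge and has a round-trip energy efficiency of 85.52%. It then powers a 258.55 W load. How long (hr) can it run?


Step 1: E_discharge = eta/100 * E_charge = 85.52/100 * 680.04 = 581.57 Wh
Step 2: t = E_discharge / P = 581.57 / 258.55 = 2.249 hr

2.249 hr


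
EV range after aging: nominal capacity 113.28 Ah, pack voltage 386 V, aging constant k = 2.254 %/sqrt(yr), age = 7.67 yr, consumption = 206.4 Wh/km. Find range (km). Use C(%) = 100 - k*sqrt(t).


Step 1: capacity retention = 100 - 2.254 * sqrt(7.67) = 100 - 2.254 * 2.7695 = 93.758%
Step 2: C_now = 113.28 * 93.758/100 = 106.21 Ah
Step 3: E_pack = V * C_now = 386 * 106.21 = 40997 Wh
Step 4: range = E_pack / consumption = 40997 / 206.4 = 198.6 km

198.6 km


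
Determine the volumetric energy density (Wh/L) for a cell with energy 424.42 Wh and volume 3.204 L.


Volumetric ED = 424.42 Wh / 3.204 L = 132.5 Wh/L

132.5 Wh/L


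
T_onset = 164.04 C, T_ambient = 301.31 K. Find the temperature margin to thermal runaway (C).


Convert: T_ambient = 301.31 K = 28.16 C
margin = 164.04 - 28.16 = 135.88 C

135.88 C


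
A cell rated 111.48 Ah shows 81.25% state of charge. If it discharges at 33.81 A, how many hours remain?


Step 1: remaining = SOC/100 * C_total = 81.25/100 * 111.48 = 90.578 Ah
Step 2: t = remaining / I = 90.578 / 33.81 = 2.679 hr

2.679 hr


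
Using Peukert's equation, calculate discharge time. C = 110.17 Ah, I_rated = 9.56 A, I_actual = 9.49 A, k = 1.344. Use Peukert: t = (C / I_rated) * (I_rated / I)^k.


t_rated = C / I_rated = 110.17 / 9.56 = 11.524 hr
(I_rated/I)^k = (1.0074)^1.344 = 1.01
t = t_rated * (I_rated/I)^k = 11.524 * 1.01 = 11.64 hr

11.64 hr


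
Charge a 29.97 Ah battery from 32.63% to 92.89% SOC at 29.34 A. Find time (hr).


delta_Ah = 29.97 * (92.89 - 32.63) / 100 = 18.06 Ah
t = delta_Ah / I = 18.06 / 29.34 = 0.6155 hr

0.6155 hr


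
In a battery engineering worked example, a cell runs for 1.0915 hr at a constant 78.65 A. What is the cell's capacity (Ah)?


C = I * t = 78.65 * 1.0915 = 85.85 Ah

85.85 Ah


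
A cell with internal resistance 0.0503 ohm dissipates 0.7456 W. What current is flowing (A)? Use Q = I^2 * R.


I = sqrt(Q / R) = sqrt(0.7456 / 0.0503) = sqrt(14.823) = 3.850 A

3.850 A


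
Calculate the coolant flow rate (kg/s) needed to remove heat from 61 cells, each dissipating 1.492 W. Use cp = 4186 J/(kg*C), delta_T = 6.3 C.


Q_total = 61 * 1.492 = 91.012 W
m_dot = Q_total / (cp * dT) = 91.012 / (4186 * 6.3) = 0.003451 kg/s

0.003451 kg/s


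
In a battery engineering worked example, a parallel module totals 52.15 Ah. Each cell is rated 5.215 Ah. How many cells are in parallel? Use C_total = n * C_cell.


n = C_total / C_cell = 52.15 / 5.215 = 10

10


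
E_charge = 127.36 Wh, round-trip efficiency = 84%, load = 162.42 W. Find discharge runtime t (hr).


Step 1: E_discharge = eta/100 * E_charge = 84/100 * 127.36 = 106.98 Wh
Step 2: t = E_discharge / P = 106.98 / 162.42 = 0.6587 hr

0.6587 hr


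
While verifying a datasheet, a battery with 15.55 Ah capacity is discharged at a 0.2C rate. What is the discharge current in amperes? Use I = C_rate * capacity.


At 0.2C: I = 0.2 * 15.55 Ah = 3.11 A

3.11 A


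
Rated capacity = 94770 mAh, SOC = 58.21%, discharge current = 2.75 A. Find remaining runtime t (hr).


Convert: C_total = 94770 mAh = 94.77 Ah
Step 1: remaining = SOC/100 * C_total = 58.21/100 * 94.77 = 55.166 Ah
Step 2: t = remaining / I = 55.166 / 2.75 = 20.06 hr

20.06 hr


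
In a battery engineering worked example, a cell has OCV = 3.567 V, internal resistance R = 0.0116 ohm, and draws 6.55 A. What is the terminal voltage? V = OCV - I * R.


IR drop = 6.55 * 0.0116 = 0.07598 V
V = 3.567 - 0.07598 = 3.491 V

3.491 V


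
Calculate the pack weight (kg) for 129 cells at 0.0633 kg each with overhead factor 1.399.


m_pack = n * m_cell * overhead = 129 * 0.0633 * 1.399 = 11.42 kg

11.42 kg


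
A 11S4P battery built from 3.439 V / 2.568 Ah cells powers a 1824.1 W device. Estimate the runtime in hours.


Step 1: E_pack = Ns * V_cell * Np * C_cell = 11 * 3.439 * 4 * 2.568 = 388.58 Wh
Step 2: t = E_pack / P = 388.58 / 1824.1 = 0.2130 hr

0.2130 hr


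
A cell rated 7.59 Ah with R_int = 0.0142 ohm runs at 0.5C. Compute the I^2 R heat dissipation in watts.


Step 1: I = C_rate * capacity = 0.5 * 7.59 = 3.795 A
Step 2: Q = I^2 * R = 3.795^2 * 0.0142 = 14.402 * 0.0142 = 0.2045 W

0.2045 W


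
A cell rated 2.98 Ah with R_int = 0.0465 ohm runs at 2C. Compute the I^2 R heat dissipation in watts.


Step 1: I = C_rate * capacity = 2 * 2.98 = 5.96 A
Step 2: Q = I^2 * R = 5.96^2 * 0.0465 = 35.522 * 0.0465 = 1.652 W

1.652 W


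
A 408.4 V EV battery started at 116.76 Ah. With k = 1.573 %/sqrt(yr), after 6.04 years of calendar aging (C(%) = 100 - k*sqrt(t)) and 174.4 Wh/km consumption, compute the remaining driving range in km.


Step 1: capacity retention = 100 - 1.573 * sqrt(6.04) = 100 - 1.573 * 2.4576 = 96.134%
Step 2: C_now = 116.76 * 96.134/100 = 112.25 Ah
Step 3: E_pack = V * C_now = 408.4 * 112.25 = 45843 Wh
Step 4: range = E_pack / consumption = 45843 / 174.4 = 262.9 km

262.9 km


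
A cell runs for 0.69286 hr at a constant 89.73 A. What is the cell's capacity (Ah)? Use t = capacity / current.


C = I * t = 89.73 * 0.69286 = 62.17 Ah

62.17 Ah


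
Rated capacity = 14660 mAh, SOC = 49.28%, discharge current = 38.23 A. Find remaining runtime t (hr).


Convert: C_total = 14660 mAh = 14.66 Ah
Step 1: remaining = SOC/100 * C_total = 49.28/100 * 14.66 = 7.2244 Ah
Step 2: t = remaining / I = 7.2244 / 38.23 = 0.1890 hr

0.1890 hr


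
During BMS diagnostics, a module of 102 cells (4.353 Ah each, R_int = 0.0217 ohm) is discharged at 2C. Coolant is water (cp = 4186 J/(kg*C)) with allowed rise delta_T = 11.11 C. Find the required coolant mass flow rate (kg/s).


Step 1: I = 2 * 4.353 = 8.706 A
Step 2: Q_cell = I^2 * R = 8.706^2 * 0.0217 = 1.6447 W
Step 3: Q_total = 102 * 1.6447 = 167.76 W
Step 4: m_dot = Q_total / (cp * dT) = 167.76 / (4186 * 11.11) = 0.003607 kg/s

0.003607 kg/s


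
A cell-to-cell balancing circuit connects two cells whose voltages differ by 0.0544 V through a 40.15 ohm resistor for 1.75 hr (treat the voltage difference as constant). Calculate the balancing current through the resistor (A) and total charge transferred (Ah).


I_bal = dV / R = 0.0544 / 40.15 = 0.0013549 A
Q = I_bal * t = 0.0013549 * 1.75 = 0.002371 Ah

I=0.0013549 A, Q=0.002371 Ah


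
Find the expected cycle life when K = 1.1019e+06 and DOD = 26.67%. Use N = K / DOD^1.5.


DOD^1.5 = 137.73
N = K / DOD^1.5 = 1.1019e+06 / 137.73 = 8000

8000 cycles


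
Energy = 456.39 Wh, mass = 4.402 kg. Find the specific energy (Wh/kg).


ED = E / m = 456.39 / 4.402 = 103.7 Wh/kg

103.7 Wh/kg


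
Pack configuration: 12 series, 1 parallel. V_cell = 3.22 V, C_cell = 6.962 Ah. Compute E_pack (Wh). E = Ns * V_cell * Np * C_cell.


E = Ns * Vcell * Np * Ccell = 12 * 3.22 * 1 * 6.962 = 269.0 Wh

269.0 Wh


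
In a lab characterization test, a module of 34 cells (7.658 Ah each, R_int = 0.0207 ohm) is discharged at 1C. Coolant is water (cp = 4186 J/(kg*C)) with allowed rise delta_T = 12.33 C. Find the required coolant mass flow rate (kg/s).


Step 1: I = 1 * 7.658 = 7.658 A
Step 2: Q_cell = I^2 * R = 7.658^2 * 0.0207 = 1.214 W
Step 3: Q_total = 34 * 1.214 = 41.276 W
Step 4: m_dot = Q_total / (cp * dT) = 41.276 / (4186 * 12.33) = 7.997e-04 kg/s

7.997e-04 kg/s


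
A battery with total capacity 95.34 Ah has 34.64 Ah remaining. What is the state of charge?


SOC = (remaining / total) * 100 = (34.64 / 95.34) * 100 = 36.33%

36.33%


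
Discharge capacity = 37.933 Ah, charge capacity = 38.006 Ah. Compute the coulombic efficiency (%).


Coulombic efficiency = 37.933/38.006 * 100% = 99.81%

99.81%


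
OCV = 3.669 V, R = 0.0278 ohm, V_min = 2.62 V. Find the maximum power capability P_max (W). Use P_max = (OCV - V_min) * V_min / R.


dV = OCV - V_min = 1.049 V (so I_max = dV / R)
P_max = dV * V_min / R = 1.049 * 2.62 / 0.0278 = 98.86 W

98.86 W


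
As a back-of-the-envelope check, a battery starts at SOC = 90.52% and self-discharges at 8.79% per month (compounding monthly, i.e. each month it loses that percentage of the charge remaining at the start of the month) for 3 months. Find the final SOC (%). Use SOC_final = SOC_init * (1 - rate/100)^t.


decay = (1 - 8.79/100)^3 = 0.7588
SOC_final = 90.52 * 0.7588 = 68.69%

68.69%


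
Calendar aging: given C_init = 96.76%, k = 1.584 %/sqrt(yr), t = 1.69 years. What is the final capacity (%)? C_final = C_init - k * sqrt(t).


Step 1: sqrt(1.69 yr) = 1.3
Step 2: drop = 1.584 * 1.3 = 2.0592
Step 3: C_final = 96.76 - 2.0592 = 94.70%

94.70%


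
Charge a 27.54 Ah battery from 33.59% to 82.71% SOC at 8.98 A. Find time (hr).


Step 1: dSOC = 82.71% - 33.59% = 49.12%
Step 2: delta_Ah = 27.54 * 49.12 / 100 = 13.528 Ah
Step 3: t = 13.528 / 8.98 = 1.506 hr

1.506 hr


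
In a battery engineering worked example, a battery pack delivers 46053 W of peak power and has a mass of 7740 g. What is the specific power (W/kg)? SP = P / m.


Convert: m = 7740 g = 7.74 kg
SP = P / m = 46053 / 7.74 = 5950 W/kg

5950 W/kg


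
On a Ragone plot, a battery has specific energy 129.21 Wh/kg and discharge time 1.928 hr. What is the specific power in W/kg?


Specific power = 129.21 Wh/kg / 1.928 hr = 67.02 W/kg

67.02 W/kg


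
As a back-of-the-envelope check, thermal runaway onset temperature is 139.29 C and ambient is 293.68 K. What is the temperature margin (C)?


Convert: T_ambient = 293.68 K = 20.53 C
margin = 139.29 - 20.53 = 118.76 C

118.76 C


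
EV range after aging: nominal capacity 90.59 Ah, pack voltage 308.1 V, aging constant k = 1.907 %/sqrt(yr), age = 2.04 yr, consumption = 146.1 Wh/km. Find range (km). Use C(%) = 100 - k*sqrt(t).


Step 1: capacity retention = 100 - 1.907 * sqrt(2.04) = 100 - 1.907 * 1.4283 = 97.276%
Step 2: C_now = 90.59 * 97.276/100 = 88.122 Ah
Step 3: E_pack = V * C_now = 308.1 * 88.122 = 27150 Wh
Step 4: range = E_pack / consumption = 27150 / 146.1 = 185.8 km

185.8 km


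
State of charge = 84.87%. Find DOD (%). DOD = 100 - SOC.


DOD = 100 - SOC = 100 - 84.87 = 15.13%

15.13%


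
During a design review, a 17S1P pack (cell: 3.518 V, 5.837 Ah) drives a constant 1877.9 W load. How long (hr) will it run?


Step 1: E_pack = Ns * V_cell * Np * C_cell = 17 * 3.518 * 1 * 5.837 = 349.09 Wh
Step 2: t = E_pack / P = 349.09 / 1877.9 = 0.1859 hr

0.1859 hr


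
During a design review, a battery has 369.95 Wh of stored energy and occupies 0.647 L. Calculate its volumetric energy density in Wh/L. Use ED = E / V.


Volumetric ED = 369.95 Wh / 0.647 L = 571.8 Wh/L

571.8 Wh/L


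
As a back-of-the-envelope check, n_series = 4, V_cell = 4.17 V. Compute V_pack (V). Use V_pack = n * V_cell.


V_pack = n * V_cell = 4 * 4.17 = 16.68 V

16.68 V


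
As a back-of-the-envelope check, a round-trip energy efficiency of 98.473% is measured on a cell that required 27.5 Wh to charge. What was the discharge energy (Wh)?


E_dis = eta/100 * E_chg = 98.473/100 * 27.5 = 27.08 Wh

27.08 Wh


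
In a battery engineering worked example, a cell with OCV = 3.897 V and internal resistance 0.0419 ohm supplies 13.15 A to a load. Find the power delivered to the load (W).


Step 1: V_terminal = OCV - I*R = 3.897 - 13.15 * 0.0419 = 3.346 V
Step 2: P_out = V_terminal * I = 3.346 * 13.15 = 44.00 W

44.00 W


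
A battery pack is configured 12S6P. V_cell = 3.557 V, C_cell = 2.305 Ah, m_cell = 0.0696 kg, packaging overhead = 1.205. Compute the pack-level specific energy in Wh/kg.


Step 1: V_pack = 12 * 3.557 = 42.684 V
Step 2: C_pack = 6 * 2.305 = 13.83 Ah
Step 3: E_pack = V_pack * C_pack = 42.684 * 13.83 = 590.32 Wh
Step 4: m_pack = 12 * 6 * 0.0696 * 1.205 = 6.0385 kg
Step 5: ED = E_pack / m_pack = 590.32 / 6.0385 = 97.76 Wh/kg

97.76 Wh/kg


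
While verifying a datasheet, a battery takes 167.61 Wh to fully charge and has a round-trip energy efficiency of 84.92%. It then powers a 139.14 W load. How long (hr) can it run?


Step 1: E_discharge = eta/100 * E_charge = 84.92/100 * 167.61 = 142.33 Wh
Step 2: t = E_discharge / P = 142.33 / 139.14 = 1.023 hr

1.023 hr


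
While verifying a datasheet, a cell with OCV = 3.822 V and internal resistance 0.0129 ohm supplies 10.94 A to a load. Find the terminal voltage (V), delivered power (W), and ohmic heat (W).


Step 1: V_terminal = OCV - I*R = 3.822 - 10.94 * 0.0129 = 3.6809 V
Step 2: P_out = V_terminal * I = 3.6809 * 10.94 = 40.27 W
Step 3: Q = I^2 * R = 10.94^2 * 0.0129 = 1.544 W

V=3.6809 V, P=40.27 W, Q=1.544 W


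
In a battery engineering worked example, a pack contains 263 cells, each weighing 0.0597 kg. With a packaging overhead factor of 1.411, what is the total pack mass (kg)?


Cell mass sum = 263 * 0.0597 = 15.701 kg
With overhead 1.411: m_pack = 15.701 * 1.411 = 22.15 kg

22.15 kg


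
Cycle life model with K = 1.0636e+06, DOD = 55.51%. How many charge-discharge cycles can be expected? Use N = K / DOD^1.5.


DOD^1.5 = 413.58
N = K / DOD^1.5 = 1.0636e+06 / 413.58 = 2572

2572 cycles


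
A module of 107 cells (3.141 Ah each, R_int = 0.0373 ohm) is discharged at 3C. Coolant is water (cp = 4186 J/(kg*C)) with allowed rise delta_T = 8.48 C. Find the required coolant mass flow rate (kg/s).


Step 1: I = 3 * 3.141 = 9.423 A
Step 2: Q_cell = I^2 * R = 9.423^2 * 0.0373 = 3.312 W
Step 3: Q_total = 107 * 3.312 = 354.38 W
Step 4: m_dot = Q_total / (cp * dT) = 354.38 / (4186 * 8.48) = 0.009983 kg/s

0.009983 kg/s


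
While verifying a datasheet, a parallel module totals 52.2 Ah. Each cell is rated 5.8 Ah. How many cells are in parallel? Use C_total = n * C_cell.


n = C_total / C_cell = 52.2 / 5.8 = 9

9


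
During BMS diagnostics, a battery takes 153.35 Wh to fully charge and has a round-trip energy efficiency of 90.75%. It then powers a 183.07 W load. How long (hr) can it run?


Step 1: E_discharge = eta/100 * E_charge = 90.75/100 * 153.35 = 139.17 Wh
Step 2: t = E_discharge / P = 139.17 / 183.07 = 0.7602 hr

0.7602 hr


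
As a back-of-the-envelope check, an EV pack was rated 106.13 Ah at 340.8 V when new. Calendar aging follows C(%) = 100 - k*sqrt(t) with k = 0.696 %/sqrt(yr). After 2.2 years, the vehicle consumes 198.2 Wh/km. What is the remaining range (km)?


Step 1: capacity retention = 100 - 0.696 * sqrt(2.2) = 100 - 0.696 * 1.4832 = 98.968%
Step 2: C_now = 106.13 * 98.968/100 = 105.03 Ah
Step 3: E_pack = V * C_now = 340.8 * 105.03 = 35794 Wh
Step 4: range = E_pack / consumption = 35794 / 198.2 = 180.6 km

180.6 km
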